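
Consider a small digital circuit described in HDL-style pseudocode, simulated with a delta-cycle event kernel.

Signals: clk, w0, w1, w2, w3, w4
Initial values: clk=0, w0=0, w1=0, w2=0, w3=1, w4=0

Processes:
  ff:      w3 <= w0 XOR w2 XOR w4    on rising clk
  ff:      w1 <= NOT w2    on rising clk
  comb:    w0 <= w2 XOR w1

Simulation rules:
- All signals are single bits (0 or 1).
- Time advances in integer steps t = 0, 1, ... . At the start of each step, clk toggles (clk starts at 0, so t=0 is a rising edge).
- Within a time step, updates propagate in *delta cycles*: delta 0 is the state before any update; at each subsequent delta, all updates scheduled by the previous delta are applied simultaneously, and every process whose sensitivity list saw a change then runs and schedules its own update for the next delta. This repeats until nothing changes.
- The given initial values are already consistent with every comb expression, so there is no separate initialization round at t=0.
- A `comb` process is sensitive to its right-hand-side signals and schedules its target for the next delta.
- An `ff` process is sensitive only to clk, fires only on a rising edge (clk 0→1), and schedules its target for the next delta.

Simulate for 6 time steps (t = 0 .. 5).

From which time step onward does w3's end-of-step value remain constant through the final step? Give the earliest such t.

2

t=0 Δ0: clk=0 w4=0 w1=0 w0=0 w2=0 w3=1
  Δ1: clk:0→1
  Δ2: w1:0→1, w3:1→0
  Δ3: w0:0→1
  (3Δ to stable)
t=1 Δ0: clk=1 w4=0 w1=1 w0=1 w2=0 w3=0
  Δ1: clk:1→0
  (1Δ to stable)
t=2 Δ0: clk=0 w4=0 w1=1 w0=1 w2=0 w3=0
  Δ1: clk:0→1
  Δ2: w3:0→1
  (2Δ to stable)
t=3 Δ0: clk=1 w4=0 w1=1 w0=1 w2=0 w3=1
  Δ1: clk:1→0
  (1Δ to stable)
t=4 Δ0: clk=0 w4=0 w1=1 w0=1 w2=0 w3=1
  Δ1: clk:0→1
  (1Δ to stable)
t=5 Δ0: clk=1 w4=0 w1=1 w0=1 w2=0 w3=1
  Δ1: clk:1→0
  (1Δ to stable)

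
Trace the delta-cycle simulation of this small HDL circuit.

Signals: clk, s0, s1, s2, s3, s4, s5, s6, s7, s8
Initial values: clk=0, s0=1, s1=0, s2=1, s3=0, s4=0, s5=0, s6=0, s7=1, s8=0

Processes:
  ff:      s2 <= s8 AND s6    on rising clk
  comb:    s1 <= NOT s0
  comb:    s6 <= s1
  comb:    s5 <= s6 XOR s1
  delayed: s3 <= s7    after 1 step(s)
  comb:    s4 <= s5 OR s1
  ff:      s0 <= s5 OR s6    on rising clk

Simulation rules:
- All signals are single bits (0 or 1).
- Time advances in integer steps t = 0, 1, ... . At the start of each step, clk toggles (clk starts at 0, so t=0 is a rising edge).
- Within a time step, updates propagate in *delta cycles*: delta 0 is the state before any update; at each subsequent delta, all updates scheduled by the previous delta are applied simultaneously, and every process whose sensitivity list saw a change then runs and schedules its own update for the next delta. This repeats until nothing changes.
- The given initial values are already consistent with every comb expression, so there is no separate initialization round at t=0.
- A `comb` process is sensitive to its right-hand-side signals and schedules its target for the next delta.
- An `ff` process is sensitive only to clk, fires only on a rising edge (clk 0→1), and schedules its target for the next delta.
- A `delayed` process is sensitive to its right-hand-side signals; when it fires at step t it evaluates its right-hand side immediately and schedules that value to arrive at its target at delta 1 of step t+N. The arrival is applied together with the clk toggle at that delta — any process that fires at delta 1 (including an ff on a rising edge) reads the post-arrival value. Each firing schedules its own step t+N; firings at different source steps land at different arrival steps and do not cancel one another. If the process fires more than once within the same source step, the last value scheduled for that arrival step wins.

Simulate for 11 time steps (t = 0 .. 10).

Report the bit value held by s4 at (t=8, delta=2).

t0.Δ0 s6=0 s0=1 s7=1 s2=1 clk=0 s8=0 s3=0 s5=0 s4=0 s1=0
t0.Δ1 s6=0 s0=1 s7=1 s2=1 clk=1 s8=0 s3=0 s5=0 s4=0 s1=0
t0.Δ2 s6=0 s0=0 s7=1 s2=0 clk=1 s8=0 s3=0 s5=0 s4=0 s1=0
t0.Δ3 s6=0 s0=0 s7=1 s2=0 clk=1 s8=0 s3=0 s5=0 s4=0 s1=1
t0.Δ4 s6=1 s0=0 s7=1 s2=0 clk=1 s8=0 s3=0 s5=1 s4=1 s1=1
t0.Δ5 s6=1 s0=0 s7=1 s2=0 clk=1 s8=0 s3=0 s5=0 s4=1 s1=1
t1.Δ0 s6=1 s0=0 s7=1 s2=0 clk=1 s8=0 s3=0 s5=0 s4=1 s1=1
t1.Δ1 s6=1 s0=0 s7=1 s2=0 clk=0 s8=0 s3=0 s5=0 s4=1 s1=1
t2.Δ0 s6=1 s0=0 s7=1 s2=0 clk=0 s8=0 s3=0 s5=0 s4=1 s1=1
t2.Δ1 s6=1 s0=0 s7=1 s2=0 clk=1 s8=0 s3=0 s5=0 s4=1 s1=1
t2.Δ2 s6=1 s0=1 s7=1 s2=0 clk=1 s8=0 s3=0 s5=0 s4=1 s1=1
t2.Δ3 s6=1 s0=1 s7=1 s2=0 clk=1 s8=0 s3=0 s5=0 s4=1 s1=0
t2.Δ4 s6=0 s0=1 s7=1 s2=0 clk=1 s8=0 s3=0 s5=1 s4=0 s1=0
t2.Δ5 s6=0 s0=1 s7=1 s2=0 clk=1 s8=0 s3=0 s5=0 s4=1 s1=0
t2.Δ6 s6=0 s0=1 s7=1 s2=0 clk=1 s8=0 s3=0 s5=0 s4=0 s1=0
t3.Δ0 s6=0 s0=1 s7=1 s2=0 clk=1 s8=0 s3=0 s5=0 s4=0 s1=0
t3.Δ1 s6=0 s0=1 s7=1 s2=0 clk=0 s8=0 s3=0 s5=0 s4=0 s1=0
t4.Δ0 s6=0 s0=1 s7=1 s2=0 clk=0 s8=0 s3=0 s5=0 s4=0 s1=0
t4.Δ1 s6=0 s0=1 s7=1 s2=0 clk=1 s8=0 s3=0 s5=0 s4=0 s1=0
t4.Δ2 s6=0 s0=0 s7=1 s2=0 clk=1 s8=0 s3=0 s5=0 s4=0 s1=0
t4.Δ3 s6=0 s0=0 s7=1 s2=0 clk=1 s8=0 s3=0 s5=0 s4=0 s1=1
t4.Δ4 s6=1 s0=0 s7=1 s2=0 clk=1 s8=0 s3=0 s5=1 s4=1 s1=1
t4.Δ5 s6=1 s0=0 s7=1 s2=0 clk=1 s8=0 s3=0 s5=0 s4=1 s1=1
t5.Δ0 s6=1 s0=0 s7=1 s2=0 clk=1 s8=0 s3=0 s5=0 s4=1 s1=1
t5.Δ1 s6=1 s0=0 s7=1 s2=0 clk=0 s8=0 s3=0 s5=0 s4=1 s1=1
t6.Δ0 s6=1 s0=0 s7=1 s2=0 clk=0 s8=0 s3=0 s5=0 s4=1 s1=1
t6.Δ1 s6=1 s0=0 s7=1 s2=0 clk=1 s8=0 s3=0 s5=0 s4=1 s1=1
t6.Δ2 s6=1 s0=1 s7=1 s2=0 clk=1 s8=0 s3=0 s5=0 s4=1 s1=1
t6.Δ3 s6=1 s0=1 s7=1 s2=0 clk=1 s8=0 s3=0 s5=0 s4=1 s1=0
t6.Δ4 s6=0 s0=1 s7=1 s2=0 clk=1 s8=0 s3=0 s5=1 s4=0 s1=0
t6.Δ5 s6=0 s0=1 s7=1 s2=0 clk=1 s8=0 s3=0 s5=0 s4=1 s1=0
t6.Δ6 s6=0 s0=1 s7=1 s2=0 clk=1 s8=0 s3=0 s5=0 s4=0 s1=0
t7.Δ0 s6=0 s0=1 s7=1 s2=0 clk=1 s8=0 s3=0 s5=0 s4=0 s1=0
t7.Δ1 s6=0 s0=1 s7=1 s2=0 clk=0 s8=0 s3=0 s5=0 s4=0 s1=0
t8.Δ0 s6=0 s0=1 s7=1 s2=0 clk=0 s8=0 s3=0 s5=0 s4=0 s1=0
t8.Δ1 s6=0 s0=1 s7=1 s2=0 clk=1 s8=0 s3=0 s5=0 s4=0 s1=0
t8.Δ2 s6=0 s0=0 s7=1 s2=0 clk=1 s8=0 s3=0 s5=0 s4=0 s1=0
t8.Δ3 s6=0 s0=0 s7=1 s2=0 clk=1 s8=0 s3=0 s5=0 s4=0 s1=1
t8.Δ4 s6=1 s0=0 s7=1 s2=0 clk=1 s8=0 s3=0 s5=1 s4=1 s1=1
t8.Δ5 s6=1 s0=0 s7=1 s2=0 clk=1 s8=0 s3=0 s5=0 s4=1 s1=1
t9.Δ0 s6=1 s0=0 s7=1 s2=0 clk=1 s8=0 s3=0 s5=0 s4=1 s1=1
t9.Δ1 s6=1 s0=0 s7=1 s2=0 clk=0 s8=0 s3=0 s5=0 s4=1 s1=1
t10.Δ0 s6=1 s0=0 s7=1 s2=0 clk=0 s8=0 s3=0 s5=0 s4=1 s1=1
t10.Δ1 s6=1 s0=0 s7=1 s2=0 clk=1 s8=0 s3=0 s5=0 s4=1 s1=1
t10.Δ2 s6=1 s0=1 s7=1 s2=0 clk=1 s8=0 s3=0 s5=0 s4=1 s1=1
t10.Δ3 s6=1 s0=1 s7=1 s2=0 clk=1 s8=0 s3=0 s5=0 s4=1 s1=0
t10.Δ4 s6=0 s0=1 s7=1 s2=0 clk=1 s8=0 s3=0 s5=1 s4=0 s1=0
t10.Δ5 s6=0 s0=1 s7=1 s2=0 clk=1 s8=0 s3=0 s5=0 s4=1 s1=0
t10.Δ6 s6=0 s0=1 s7=1 s2=0 clk=1 s8=0 s3=0 s5=0 s4=0 s1=0

0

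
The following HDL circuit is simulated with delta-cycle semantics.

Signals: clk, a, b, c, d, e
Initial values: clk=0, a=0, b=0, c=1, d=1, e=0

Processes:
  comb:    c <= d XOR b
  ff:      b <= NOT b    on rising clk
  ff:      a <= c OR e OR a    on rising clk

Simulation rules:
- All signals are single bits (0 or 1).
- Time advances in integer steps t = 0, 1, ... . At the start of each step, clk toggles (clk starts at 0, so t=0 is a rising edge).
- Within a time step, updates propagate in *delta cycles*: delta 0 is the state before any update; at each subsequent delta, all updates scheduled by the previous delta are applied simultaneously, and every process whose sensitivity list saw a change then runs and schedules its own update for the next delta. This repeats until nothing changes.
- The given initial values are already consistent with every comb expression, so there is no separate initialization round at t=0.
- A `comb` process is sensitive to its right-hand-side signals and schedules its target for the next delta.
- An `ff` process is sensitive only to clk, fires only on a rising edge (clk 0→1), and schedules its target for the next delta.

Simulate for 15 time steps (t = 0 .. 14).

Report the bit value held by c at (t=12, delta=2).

t0.Δ0 e=0 clk=0 b=0 a=0 d=1 c=1
t0.Δ1 e=0 clk=1 b=0 a=0 d=1 c=1
t0.Δ2 e=0 clk=1 b=1 a=1 d=1 c=1
t0.Δ3 e=0 clk=1 b=1 a=1 d=1 c=0
t1.Δ0 e=0 clk=1 b=1 a=1 d=1 c=0
t1.Δ1 e=0 clk=0 b=1 a=1 d=1 c=0
t2.Δ0 e=0 clk=0 b=1 a=1 d=1 c=0
t2.Δ1 e=0 clk=1 b=1 a=1 d=1 c=0
t2.Δ2 e=0 clk=1 b=0 a=1 d=1 c=0
t2.Δ3 e=0 clk=1 b=0 a=1 d=1 c=1
t3.Δ0 e=0 clk=1 b=0 a=1 d=1 c=1
t3.Δ1 e=0 clk=0 b=0 a=1 d=1 c=1
t4.Δ0 e=0 clk=0 b=0 a=1 d=1 c=1
t4.Δ1 e=0 clk=1 b=0 a=1 d=1 c=1
t4.Δ2 e=0 clk=1 b=1 a=1 d=1 c=1
t4.Δ3 e=0 clk=1 b=1 a=1 d=1 c=0
t5.Δ0 e=0 clk=1 b=1 a=1 d=1 c=0
t5.Δ1 e=0 clk=0 b=1 a=1 d=1 c=0
t6.Δ0 e=0 clk=0 b=1 a=1 d=1 c=0
t6.Δ1 e=0 clk=1 b=1 a=1 d=1 c=0
t6.Δ2 e=0 clk=1 b=0 a=1 d=1 c=0
t6.Δ3 e=0 clk=1 b=0 a=1 d=1 c=1
t7.Δ0 e=0 clk=1 b=0 a=1 d=1 c=1
t7.Δ1 e=0 clk=0 b=0 a=1 d=1 c=1
t8.Δ0 e=0 clk=0 b=0 a=1 d=1 c=1
t8.Δ1 e=0 clk=1 b=0 a=1 d=1 c=1
t8.Δ2 e=0 clk=1 b=1 a=1 d=1 c=1
t8.Δ3 e=0 clk=1 b=1 a=1 d=1 c=0
t9.Δ0 e=0 clk=1 b=1 a=1 d=1 c=0
t9.Δ1 e=0 clk=0 b=1 a=1 d=1 c=0
t10.Δ0 e=0 clk=0 b=1 a=1 d=1 c=0
t10.Δ1 e=0 clk=1 b=1 a=1 d=1 c=0
t10.Δ2 e=0 clk=1 b=0 a=1 d=1 c=0
t10.Δ3 e=0 clk=1 b=0 a=1 d=1 c=1
t11.Δ0 e=0 clk=1 b=0 a=1 d=1 c=1
t11.Δ1 e=0 clk=0 b=0 a=1 d=1 c=1
t12.Δ0 e=0 clk=0 b=0 a=1 d=1 c=1
t12.Δ1 e=0 clk=1 b=0 a=1 d=1 c=1
t12.Δ2 e=0 clk=1 b=1 a=1 d=1 c=1
t12.Δ3 e=0 clk=1 b=1 a=1 d=1 c=0
t13.Δ0 e=0 clk=1 b=1 a=1 d=1 c=0
t13.Δ1 e=0 clk=0 b=1 a=1 d=1 c=0
t14.Δ0 e=0 clk=0 b=1 a=1 d=1 c=0
t14.Δ1 e=0 clk=1 b=1 a=1 d=1 c=0
t14.Δ2 e=0 clk=1 b=0 a=1 d=1 c=0
t14.Δ3 e=0 clk=1 b=0 a=1 d=1 c=1

1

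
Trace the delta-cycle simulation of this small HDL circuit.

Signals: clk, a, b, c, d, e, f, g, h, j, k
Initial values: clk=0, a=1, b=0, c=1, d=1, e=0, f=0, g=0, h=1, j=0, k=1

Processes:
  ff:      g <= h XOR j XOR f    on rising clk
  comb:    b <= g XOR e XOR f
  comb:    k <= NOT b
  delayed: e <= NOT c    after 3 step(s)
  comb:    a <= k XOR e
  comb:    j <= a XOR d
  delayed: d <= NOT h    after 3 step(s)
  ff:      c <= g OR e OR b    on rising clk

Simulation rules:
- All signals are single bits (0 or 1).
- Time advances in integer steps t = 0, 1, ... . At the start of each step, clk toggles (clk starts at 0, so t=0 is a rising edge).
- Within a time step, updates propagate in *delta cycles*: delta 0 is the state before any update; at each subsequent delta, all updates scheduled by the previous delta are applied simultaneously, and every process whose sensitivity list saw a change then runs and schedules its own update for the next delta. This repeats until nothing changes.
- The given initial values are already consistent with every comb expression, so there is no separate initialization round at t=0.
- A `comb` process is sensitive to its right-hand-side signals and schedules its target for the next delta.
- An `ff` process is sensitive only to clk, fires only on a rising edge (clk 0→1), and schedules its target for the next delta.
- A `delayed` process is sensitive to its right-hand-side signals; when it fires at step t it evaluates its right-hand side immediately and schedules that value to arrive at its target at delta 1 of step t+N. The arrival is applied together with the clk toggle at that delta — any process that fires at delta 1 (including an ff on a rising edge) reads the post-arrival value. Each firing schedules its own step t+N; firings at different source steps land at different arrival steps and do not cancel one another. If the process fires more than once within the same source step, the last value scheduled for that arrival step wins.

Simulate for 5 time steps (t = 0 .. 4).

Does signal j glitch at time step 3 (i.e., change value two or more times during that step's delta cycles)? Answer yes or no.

t0.Δ0 c=1 f=0 g=0 j=0 b=0 k=1 h=1 a=1 clk=0 d=1 e=0
t0.Δ1 c=1 f=0 g=0 j=0 b=0 k=1 h=1 a=1 clk=1 d=1 e=0
t0.Δ2 c=0 f=0 g=1 j=0 b=0 k=1 h=1 a=1 clk=1 d=1 e=0
t0.Δ3 c=0 f=0 g=1 j=0 b=1 k=1 h=1 a=1 clk=1 d=1 e=0
t0.Δ4 c=0 f=0 g=1 j=0 b=1 k=0 h=1 a=1 clk=1 d=1 e=0
t0.Δ5 c=0 f=0 g=1 j=0 b=1 k=0 h=1 a=0 clk=1 d=1 e=0
t0.Δ6 c=0 f=0 g=1 j=1 b=1 k=0 h=1 a=0 clk=1 d=1 e=0
t1.Δ0 c=0 f=0 g=1 j=1 b=1 k=0 h=1 a=0 clk=1 d=1 e=0
t1.Δ1 c=0 f=0 g=1 j=1 b=1 k=0 h=1 a=0 clk=0 d=1 e=0
t2.Δ0 c=0 f=0 g=1 j=1 b=1 k=0 h=1 a=0 clk=0 d=1 e=0
t2.Δ1 c=0 f=0 g=1 j=1 b=1 k=0 h=1 a=0 clk=1 d=1 e=0
t2.Δ2 c=1 f=0 g=0 j=1 b=1 k=0 h=1 a=0 clk=1 d=1 e=0
t2.Δ3 c=1 f=0 g=0 j=1 b=0 k=0 h=1 a=0 clk=1 d=1 e=0
t2.Δ4 c=1 f=0 g=0 j=1 b=0 k=1 h=1 a=0 clk=1 d=1 e=0
t2.Δ5 c=1 f=0 g=0 j=1 b=0 k=1 h=1 a=1 clk=1 d=1 e=0
t2.Δ6 c=1 f=0 g=0 j=0 b=0 k=1 h=1 a=1 clk=1 d=1 e=0
t3.Δ0 c=1 f=0 g=0 j=0 b=0 k=1 h=1 a=1 clk=1 d=1 e=0
t3.Δ1 c=1 f=0 g=0 j=0 b=0 k=1 h=1 a=1 clk=0 d=1 e=1
t3.Δ2 c=1 f=0 g=0 j=0 b=1 k=1 h=1 a=0 clk=0 d=1 e=1
t3.Δ3 c=1 f=0 g=0 j=1 b=1 k=0 h=1 a=0 clk=0 d=1 e=1
t3.Δ4 c=1 f=0 g=0 j=1 b=1 k=0 h=1 a=1 clk=0 d=1 e=1
t3.Δ5 c=1 f=0 g=0 j=0 b=1 k=0 h=1 a=1 clk=0 d=1 e=1
t4.Δ0 c=1 f=0 g=0 j=0 b=1 k=0 h=1 a=1 clk=0 d=1 e=1
t4.Δ1 c=1 f=0 g=0 j=0 b=1 k=0 h=1 a=1 clk=1 d=1 e=1
t4.Δ2 c=1 f=0 g=1 j=0 b=1 k=0 h=1 a=1 clk=1 d=1 e=1
t4.Δ3 c=1 f=0 g=1 j=0 b=0 k=0 h=1 a=1 clk=1 d=1 e=1
t4.Δ4 c=1 f=0 g=1 j=0 b=0 k=1 h=1 a=1 clk=1 d=1 e=1
t4.Δ5 c=1 f=0 g=1 j=0 b=0 k=1 h=1 a=0 clk=1 d=1 e=1
t4.Δ6 c=1 f=0 g=1 j=1 b=0 k=1 h=1 a=0 clk=1 d=1 e=1

yes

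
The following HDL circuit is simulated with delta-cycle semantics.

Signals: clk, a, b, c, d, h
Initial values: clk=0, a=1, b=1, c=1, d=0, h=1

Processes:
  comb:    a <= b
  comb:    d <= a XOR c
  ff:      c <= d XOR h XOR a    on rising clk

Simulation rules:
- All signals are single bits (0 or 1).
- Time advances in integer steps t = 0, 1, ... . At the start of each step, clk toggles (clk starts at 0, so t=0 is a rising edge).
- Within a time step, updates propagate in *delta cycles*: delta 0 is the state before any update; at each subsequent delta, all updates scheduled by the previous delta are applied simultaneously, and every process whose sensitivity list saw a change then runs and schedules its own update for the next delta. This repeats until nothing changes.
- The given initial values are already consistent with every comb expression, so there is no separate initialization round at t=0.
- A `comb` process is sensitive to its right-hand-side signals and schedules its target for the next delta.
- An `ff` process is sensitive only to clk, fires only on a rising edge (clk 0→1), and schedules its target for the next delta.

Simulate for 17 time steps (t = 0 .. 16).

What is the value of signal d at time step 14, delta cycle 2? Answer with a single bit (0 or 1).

t0.Δ0 clk=0 c=1 b=1 h=1 d=0 a=1
t0.Δ1 clk=1 c=1 b=1 h=1 d=0 a=1
t0.Δ2 clk=1 c=0 b=1 h=1 d=0 a=1
t0.Δ3 clk=1 c=0 b=1 h=1 d=1 a=1
t1.Δ0 clk=1 c=0 b=1 h=1 d=1 a=1
t1.Δ1 clk=0 c=0 b=1 h=1 d=1 a=1
t2.Δ0 clk=0 c=0 b=1 h=1 d=1 a=1
t2.Δ1 clk=1 c=0 b=1 h=1 d=1 a=1
t2.Δ2 clk=1 c=1 b=1 h=1 d=1 a=1
t2.Δ3 clk=1 c=1 b=1 h=1 d=0 a=1
t3.Δ0 clk=1 c=1 b=1 h=1 d=0 a=1
t3.Δ1 clk=0 c=1 b=1 h=1 d=0 a=1
t4.Δ0 clk=0 c=1 b=1 h=1 d=0 a=1
t4.Δ1 clk=1 c=1 b=1 h=1 d=0 a=1
t4.Δ2 clk=1 c=0 b=1 h=1 d=0 a=1
t4.Δ3 clk=1 c=0 b=1 h=1 d=1 a=1
t5.Δ0 clk=1 c=0 b=1 h=1 d=1 a=1
t5.Δ1 clk=0 c=0 b=1 h=1 d=1 a=1
t6.Δ0 clk=0 c=0 b=1 h=1 d=1 a=1
t6.Δ1 clk=1 c=0 b=1 h=1 d=1 a=1
t6.Δ2 clk=1 c=1 b=1 h=1 d=1 a=1
t6.Δ3 clk=1 c=1 b=1 h=1 d=0 a=1
t7.Δ0 clk=1 c=1 b=1 h=1 d=0 a=1
t7.Δ1 clk=0 c=1 b=1 h=1 d=0 a=1
t8.Δ0 clk=0 c=1 b=1 h=1 d=0 a=1
t8.Δ1 clk=1 c=1 b=1 h=1 d=0 a=1
t8.Δ2 clk=1 c=0 b=1 h=1 d=0 a=1
t8.Δ3 clk=1 c=0 b=1 h=1 d=1 a=1
t9.Δ0 clk=1 c=0 b=1 h=1 d=1 a=1
t9.Δ1 clk=0 c=0 b=1 h=1 d=1 a=1
t10.Δ0 clk=0 c=0 b=1 h=1 d=1 a=1
t10.Δ1 clk=1 c=0 b=1 h=1 d=1 a=1
t10.Δ2 clk=1 c=1 b=1 h=1 d=1 a=1
t10.Δ3 clk=1 c=1 b=1 h=1 d=0 a=1
t11.Δ0 clk=1 c=1 b=1 h=1 d=0 a=1
t11.Δ1 clk=0 c=1 b=1 h=1 d=0 a=1
t12.Δ0 clk=0 c=1 b=1 h=1 d=0 a=1
t12.Δ1 clk=1 c=1 b=1 h=1 d=0 a=1
t12.Δ2 clk=1 c=0 b=1 h=1 d=0 a=1
t12.Δ3 clk=1 c=0 b=1 h=1 d=1 a=1
t13.Δ0 clk=1 c=0 b=1 h=1 d=1 a=1
t13.Δ1 clk=0 c=0 b=1 h=1 d=1 a=1
t14.Δ0 clk=0 c=0 b=1 h=1 d=1 a=1
t14.Δ1 clk=1 c=0 b=1 h=1 d=1 a=1
t14.Δ2 clk=1 c=1 b=1 h=1 d=1 a=1
t14.Δ3 clk=1 c=1 b=1 h=1 d=0 a=1
t15.Δ0 clk=1 c=1 b=1 h=1 d=0 a=1
t15.Δ1 clk=0 c=1 b=1 h=1 d=0 a=1
t16.Δ0 clk=0 c=1 b=1 h=1 d=0 a=1
t16.Δ1 clk=1 c=1 b=1 h=1 d=0 a=1
t16.Δ2 clk=1 c=0 b=1 h=1 d=0 a=1
t16.Δ3 clk=1 c=0 b=1 h=1 d=1 a=1

1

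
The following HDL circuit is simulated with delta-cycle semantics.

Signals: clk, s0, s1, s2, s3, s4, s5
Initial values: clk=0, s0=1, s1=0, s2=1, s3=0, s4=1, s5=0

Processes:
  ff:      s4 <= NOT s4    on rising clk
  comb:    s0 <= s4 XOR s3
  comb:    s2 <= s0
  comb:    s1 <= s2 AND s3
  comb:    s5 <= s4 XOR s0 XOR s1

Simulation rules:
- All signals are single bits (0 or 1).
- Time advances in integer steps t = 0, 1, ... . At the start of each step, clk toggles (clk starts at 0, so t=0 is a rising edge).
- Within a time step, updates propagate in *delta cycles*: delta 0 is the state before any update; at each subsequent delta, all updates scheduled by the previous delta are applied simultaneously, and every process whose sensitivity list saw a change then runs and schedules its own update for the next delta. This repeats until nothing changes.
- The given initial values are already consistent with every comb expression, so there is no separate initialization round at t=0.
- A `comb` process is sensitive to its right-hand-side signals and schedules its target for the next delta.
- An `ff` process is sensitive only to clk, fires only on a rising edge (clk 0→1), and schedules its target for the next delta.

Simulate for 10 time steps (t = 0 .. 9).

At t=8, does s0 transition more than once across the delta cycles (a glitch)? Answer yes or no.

t0.Δ0 s4=1 s1=0 s3=0 s0=1 s5=0 s2=1 clk=0
t0.Δ1 s4=1 s1=0 s3=0 s0=1 s5=0 s2=1 clk=1
t0.Δ2 s4=0 s1=0 s3=0 s0=1 s5=0 s2=1 clk=1
t0.Δ3 s4=0 s1=0 s3=0 s0=0 s5=1 s2=1 clk=1
t0.Δ4 s4=0 s1=0 s3=0 s0=0 s5=0 s2=0 clk=1
t1.Δ0 s4=0 s1=0 s3=0 s0=0 s5=0 s2=0 clk=1
t1.Δ1 s4=0 s1=0 s3=0 s0=0 s5=0 s2=0 clk=0
t2.Δ0 s4=0 s1=0 s3=0 s0=0 s5=0 s2=0 clk=0
t2.Δ1 s4=0 s1=0 s3=0 s0=0 s5=0 s2=0 clk=1
t2.Δ2 s4=1 s1=0 s3=0 s0=0 s5=0 s2=0 clk=1
t2.Δ3 s4=1 s1=0 s3=0 s0=1 s5=1 s2=0 clk=1
t2.Δ4 s4=1 s1=0 s3=0 s0=1 s5=0 s2=1 clk=1
t3.Δ0 s4=1 s1=0 s3=0 s0=1 s5=0 s2=1 clk=1
t3.Δ1 s4=1 s1=0 s3=0 s0=1 s5=0 s2=1 clk=0
t4.Δ0 s4=1 s1=0 s3=0 s0=1 s5=0 s2=1 clk=0
t4.Δ1 s4=1 s1=0 s3=0 s0=1 s5=0 s2=1 clk=1
t4.Δ2 s4=0 s1=0 s3=0 s0=1 s5=0 s2=1 clk=1
t4.Δ3 s4=0 s1=0 s3=0 s0=0 s5=1 s2=1 clk=1
t4.Δ4 s4=0 s1=0 s3=0 s0=0 s5=0 s2=0 clk=1
t5.Δ0 s4=0 s1=0 s3=0 s0=0 s5=0 s2=0 clk=1
t5.Δ1 s4=0 s1=0 s3=0 s0=0 s5=0 s2=0 clk=0
t6.Δ0 s4=0 s1=0 s3=0 s0=0 s5=0 s2=0 clk=0
t6.Δ1 s4=0 s1=0 s3=0 s0=0 s5=0 s2=0 clk=1
t6.Δ2 s4=1 s1=0 s3=0 s0=0 s5=0 s2=0 clk=1
t6.Δ3 s4=1 s1=0 s3=0 s0=1 s5=1 s2=0 clk=1
t6.Δ4 s4=1 s1=0 s3=0 s0=1 s5=0 s2=1 clk=1
t7.Δ0 s4=1 s1=0 s3=0 s0=1 s5=0 s2=1 clk=1
t7.Δ1 s4=1 s1=0 s3=0 s0=1 s5=0 s2=1 clk=0
t8.Δ0 s4=1 s1=0 s3=0 s0=1 s5=0 s2=1 clk=0
t8.Δ1 s4=1 s1=0 s3=0 s0=1 s5=0 s2=1 clk=1
t8.Δ2 s4=0 s1=0 s3=0 s0=1 s5=0 s2=1 clk=1
t8.Δ3 s4=0 s1=0 s3=0 s0=0 s5=1 s2=1 clk=1
t8.Δ4 s4=0 s1=0 s3=0 s0=0 s5=0 s2=0 clk=1
t9.Δ0 s4=0 s1=0 s3=0 s0=0 s5=0 s2=0 clk=1
t9.Δ1 s4=0 s1=0 s3=0 s0=0 s5=0 s2=0 clk=0

no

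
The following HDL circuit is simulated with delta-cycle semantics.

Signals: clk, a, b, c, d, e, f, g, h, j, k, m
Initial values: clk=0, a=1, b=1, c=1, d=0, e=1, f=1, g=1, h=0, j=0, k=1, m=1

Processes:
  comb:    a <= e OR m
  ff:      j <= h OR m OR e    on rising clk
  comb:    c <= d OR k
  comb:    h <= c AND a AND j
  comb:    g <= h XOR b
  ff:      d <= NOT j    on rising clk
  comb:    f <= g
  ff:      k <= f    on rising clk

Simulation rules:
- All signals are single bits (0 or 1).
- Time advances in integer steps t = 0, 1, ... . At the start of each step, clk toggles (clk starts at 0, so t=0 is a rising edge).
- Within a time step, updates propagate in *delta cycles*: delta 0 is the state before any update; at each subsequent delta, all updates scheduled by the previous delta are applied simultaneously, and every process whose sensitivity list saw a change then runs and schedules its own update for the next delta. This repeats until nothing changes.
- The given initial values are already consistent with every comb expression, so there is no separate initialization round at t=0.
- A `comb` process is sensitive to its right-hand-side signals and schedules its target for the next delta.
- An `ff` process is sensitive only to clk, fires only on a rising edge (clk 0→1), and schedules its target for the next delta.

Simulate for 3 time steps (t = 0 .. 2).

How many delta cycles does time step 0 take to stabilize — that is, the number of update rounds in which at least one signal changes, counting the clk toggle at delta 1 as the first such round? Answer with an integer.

5

t0.Δ0 k=1 b=1 h=0 e=1 m=1 clk=0 d=0 j=0 a=1 f=1 g=1 c=1
t0.Δ1 k=1 b=1 h=0 e=1 m=1 clk=1 d=0 j=0 a=1 f=1 g=1 c=1
t0.Δ2 k=1 b=1 h=0 e=1 m=1 clk=1 d=1 j=1 a=1 f=1 g=1 c=1
t0.Δ3 k=1 b=1 h=1 e=1 m=1 clk=1 d=1 j=1 a=1 f=1 g=1 c=1
t0.Δ4 k=1 b=1 h=1 e=1 m=1 clk=1 d=1 j=1 a=1 f=1 g=0 c=1
t0.Δ5 k=1 b=1 h=1 e=1 m=1 clk=1 d=1 j=1 a=1 f=0 g=0 c=1
t1.Δ0 k=1 b=1 h=1 e=1 m=1 clk=1 d=1 j=1 a=1 f=0 g=0 c=1
t1.Δ1 k=1 b=1 h=1 e=1 m=1 clk=0 d=1 j=1 a=1 f=0 g=0 c=1
t2.Δ0 k=1 b=1 h=1 e=1 m=1 clk=0 d=1 j=1 a=1 f=0 g=0 c=1
t2.Δ1 k=1 b=1 h=1 e=1 m=1 clk=1 d=1 j=1 a=1 f=0 g=0 c=1
t2.Δ2 k=0 b=1 h=1 e=1 m=1 clk=1 d=0 j=1 a=1 f=0 g=0 c=1
t2.Δ3 k=0 b=1 h=1 e=1 m=1 clk=1 d=0 j=1 a=1 f=0 g=0 c=0
t2.Δ4 k=0 b=1 h=0 e=1 m=1 clk=1 d=0 j=1 a=1 f=0 g=0 c=0
t2.Δ5 k=0 b=1 h=0 e=1 m=1 clk=1 d=0 j=1 a=1 f=0 g=1 c=0
t2.Δ6 k=0 b=1 h=0 e=1 m=1 clk=1 d=0 j=1 a=1 f=1 g=1 c=0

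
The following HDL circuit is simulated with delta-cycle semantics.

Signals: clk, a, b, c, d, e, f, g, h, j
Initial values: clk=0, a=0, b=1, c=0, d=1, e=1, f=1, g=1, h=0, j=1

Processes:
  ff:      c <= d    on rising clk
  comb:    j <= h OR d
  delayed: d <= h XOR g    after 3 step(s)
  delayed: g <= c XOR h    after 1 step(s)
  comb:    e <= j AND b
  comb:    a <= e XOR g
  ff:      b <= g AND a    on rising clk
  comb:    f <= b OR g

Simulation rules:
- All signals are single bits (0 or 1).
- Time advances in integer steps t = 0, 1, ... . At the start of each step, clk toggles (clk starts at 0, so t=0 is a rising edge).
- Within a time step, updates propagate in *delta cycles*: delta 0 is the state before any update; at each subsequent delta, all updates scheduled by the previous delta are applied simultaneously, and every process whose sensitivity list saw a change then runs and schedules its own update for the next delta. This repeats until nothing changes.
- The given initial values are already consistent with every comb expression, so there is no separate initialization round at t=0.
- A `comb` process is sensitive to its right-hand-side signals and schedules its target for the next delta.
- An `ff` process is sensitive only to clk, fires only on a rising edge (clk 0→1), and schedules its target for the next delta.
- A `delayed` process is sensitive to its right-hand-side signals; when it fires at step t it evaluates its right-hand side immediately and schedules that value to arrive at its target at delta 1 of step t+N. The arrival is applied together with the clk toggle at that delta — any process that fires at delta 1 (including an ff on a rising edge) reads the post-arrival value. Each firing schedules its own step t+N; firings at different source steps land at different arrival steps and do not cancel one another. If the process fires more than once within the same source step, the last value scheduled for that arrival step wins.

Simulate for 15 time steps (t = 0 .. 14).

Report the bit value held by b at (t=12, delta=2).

0

t=0 Δ0: a=0 f=1 e=1 d=1 clk=0 b=1 c=0 g=1 h=0 j=1
  Δ1: clk:0→1
  Δ2: b:1→0, c:0→1
  Δ3: e:1→0
  Δ4: a:0→1
  (4Δ to stable)
t=1 Δ0: a=1 f=1 e=0 d=1 clk=1 b=0 c=1 g=1 h=0 j=1
  Δ1: clk:1→0
  (1Δ to stable)
t=2 Δ0: a=1 f=1 e=0 d=1 clk=0 b=0 c=1 g=1 h=0 j=1
  Δ1: clk:0→1
  Δ2: b:0→1
  Δ3: e:0→1
  Δ4: a:1→0
  (4Δ to stable)
t=3 Δ0: a=0 f=1 e=1 d=1 clk=1 b=1 c=1 g=1 h=0 j=1
  Δ1: clk:1→0
  (1Δ to stable)
t=4 Δ0: a=0 f=1 e=1 d=1 clk=0 b=1 c=1 g=1 h=0 j=1
  Δ1: clk:0→1
  Δ2: b:1→0
  Δ3: e:1→0
  Δ4: a:0→1
  (4Δ to stable)
t=5 Δ0: a=1 f=1 e=0 d=1 clk=1 b=0 c=1 g=1 h=0 j=1
  Δ1: clk:1→0
  (1Δ to stable)
t=6 Δ0: a=1 f=1 e=0 d=1 clk=0 b=0 c=1 g=1 h=0 j=1
  Δ1: clk:0→1
  Δ2: b:0→1
  Δ3: e:0→1
  Δ4: a:1→0
  (4Δ to stable)
t=7 Δ0: a=0 f=1 e=1 d=1 clk=1 b=1 c=1 g=1 h=0 j=1
  Δ1: clk:1→0
  (1Δ to stable)
t=8 Δ0: a=0 f=1 e=1 d=1 clk=0 b=1 c=1 g=1 h=0 j=1
  Δ1: clk:0→1
  Δ2: b:1→0
  Δ3: e:1→0
  Δ4: a:0→1
  (4Δ to stable)
t=9 Δ0: a=1 f=1 e=0 d=1 clk=1 b=0 c=1 g=1 h=0 j=1
  Δ1: clk:1→0
  (1Δ to stable)
t=10 Δ0: a=1 f=1 e=0 d=1 clk=0 b=0 c=1 g=1 h=0 j=1
  Δ1: clk:0→1
  Δ2: b:0→1
  Δ3: e:0→1
  Δ4: a:1→0
  (4Δ to stable)
t=11 Δ0: a=0 f=1 e=1 d=1 clk=1 b=1 c=1 g=1 h=0 j=1
  Δ1: clk:1→0
  (1Δ to stable)
t=12 Δ0: a=0 f=1 e=1 d=1 clk=0 b=1 c=1 g=1 h=0 j=1
  Δ1: clk:0→1
  Δ2: b:1→0
  Δ3: e:1→0
  Δ4: a:0→1
  (4Δ to stable)
t=13 Δ0: a=1 f=1 e=0 d=1 clk=1 b=0 c=1 g=1 h=0 j=1
  Δ1: clk:1→0
  (1Δ to stable)
t=14 Δ0: a=1 f=1 e=0 d=1 clk=0 b=0 c=1 g=1 h=0 j=1
  Δ1: clk:0→1
  Δ2: b:0→1
  Δ3: e:0→1
  Δ4: a:1→0
  (4Δ to stable)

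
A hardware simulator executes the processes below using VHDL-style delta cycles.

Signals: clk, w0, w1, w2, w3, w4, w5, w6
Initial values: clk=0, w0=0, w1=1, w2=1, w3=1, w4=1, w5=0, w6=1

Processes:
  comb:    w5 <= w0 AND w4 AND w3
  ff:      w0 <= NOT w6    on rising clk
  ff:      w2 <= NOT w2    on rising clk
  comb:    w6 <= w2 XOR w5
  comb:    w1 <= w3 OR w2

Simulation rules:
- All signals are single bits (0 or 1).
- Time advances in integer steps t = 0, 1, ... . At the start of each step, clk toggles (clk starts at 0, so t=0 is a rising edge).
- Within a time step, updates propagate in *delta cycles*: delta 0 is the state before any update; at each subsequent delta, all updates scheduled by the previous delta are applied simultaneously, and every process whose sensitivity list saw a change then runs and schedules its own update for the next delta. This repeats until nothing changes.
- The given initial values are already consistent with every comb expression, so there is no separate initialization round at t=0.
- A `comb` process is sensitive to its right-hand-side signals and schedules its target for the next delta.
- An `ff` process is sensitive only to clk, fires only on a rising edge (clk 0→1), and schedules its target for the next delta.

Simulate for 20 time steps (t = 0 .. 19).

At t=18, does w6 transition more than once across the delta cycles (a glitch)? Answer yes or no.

t=0 Δ0: w6=1 w1=1 clk=0 w4=1 w5=0 w2=1 w3=1 w0=0
  Δ1: clk:0→1
  Δ2: w2:1→0
  Δ3: w6:1→0
  (3Δ to stable)
t=1 Δ0: w6=0 w1=1 clk=1 w4=1 w5=0 w2=0 w3=1 w0=0
  Δ1: clk:1→0
  (1Δ to stable)
t=2 Δ0: w6=0 w1=1 clk=0 w4=1 w5=0 w2=0 w3=1 w0=0
  Δ1: clk:0→1
  Δ2: w2:0→1, w0:0→1
  Δ3: w6:0→1, w5:0→1
  Δ4: w6:1→0
  (4Δ to stable)
t=3 Δ0: w6=0 w1=1 clk=1 w4=1 w5=1 w2=1 w3=1 w0=1
  Δ1: clk:1→0
  (1Δ to stable)
t=4 Δ0: w6=0 w1=1 clk=0 w4=1 w5=1 w2=1 w3=1 w0=1
  Δ1: clk:0→1
  Δ2: w2:1→0
  Δ3: w6:0→1
  (3Δ to stable)
t=5 Δ0: w6=1 w1=1 clk=1 w4=1 w5=1 w2=0 w3=1 w0=1
  Δ1: clk:1→0
  (1Δ to stable)
t=6 Δ0: w6=1 w1=1 clk=0 w4=1 w5=1 w2=0 w3=1 w0=1
  Δ1: clk:0→1
  Δ2: w2:0→1, w0:1→0
  Δ3: w6:1→0, w5:1→0
  Δ4: w6:0→1
  (4Δ to stable)
t=7 Δ0: w6=1 w1=1 clk=1 w4=1 w5=0 w2=1 w3=1 w0=0
  Δ1: clk:1→0
  (1Δ to stable)
t=8 Δ0: w6=1 w1=1 clk=0 w4=1 w5=0 w2=1 w3=1 w0=0
  Δ1: clk:0→1
  Δ2: w2:1→0
  Δ3: w6:1→0
  (3Δ to stable)
t=9 Δ0: w6=0 w1=1 clk=1 w4=1 w5=0 w2=0 w3=1 w0=0
  Δ1: clk:1→0
  (1Δ to stable)
t=10 Δ0: w6=0 w1=1 clk=0 w4=1 w5=0 w2=0 w3=1 w0=0
  Δ1: clk:0→1
  Δ2: w2:0→1, w0:0→1
  Δ3: w6:0→1, w5:0→1
  Δ4: w6:1→0
  (4Δ to stable)
t=11 Δ0: w6=0 w1=1 clk=1 w4=1 w5=1 w2=1 w3=1 w0=1
  Δ1: clk:1→0
  (1Δ to stable)
t=12 Δ0: w6=0 w1=1 clk=0 w4=1 w5=1 w2=1 w3=1 w0=1
  Δ1: clk:0→1
  Δ2: w2:1→0
  Δ3: w6:0→1
  (3Δ to stable)
t=13 Δ0: w6=1 w1=1 clk=1 w4=1 w5=1 w2=0 w3=1 w0=1
  Δ1: clk:1→0
  (1Δ to stable)
t=14 Δ0: w6=1 w1=1 clk=0 w4=1 w5=1 w2=0 w3=1 w0=1
  Δ1: clk:0→1
  Δ2: w2:0→1, w0:1→0
  Δ3: w6:1→0, w5:1→0
  Δ4: w6:0→1
  (4Δ to stable)
t=15 Δ0: w6=1 w1=1 clk=1 w4=1 w5=0 w2=1 w3=1 w0=0
  Δ1: clk:1→0
  (1Δ to stable)
t=16 Δ0: w6=1 w1=1 clk=0 w4=1 w5=0 w2=1 w3=1 w0=0
  Δ1: clk:0→1
  Δ2: w2:1→0
  Δ3: w6:1→0
  (3Δ to stable)
t=17 Δ0: w6=0 w1=1 clk=1 w4=1 w5=0 w2=0 w3=1 w0=0
  Δ1: clk:1→0
  (1Δ to stable)
t=18 Δ0: w6=0 w1=1 clk=0 w4=1 w5=0 w2=0 w3=1 w0=0
  Δ1: clk:0→1
  Δ2: w2:0→1, w0:0→1
  Δ3: w6:0→1, w5:0→1
  Δ4: w6:1→0
  (4Δ to stable)
t=19 Δ0: w6=0 w1=1 clk=1 w4=1 w5=1 w2=1 w3=1 w0=1
  Δ1: clk:1→0
  (1Δ to stable)

yes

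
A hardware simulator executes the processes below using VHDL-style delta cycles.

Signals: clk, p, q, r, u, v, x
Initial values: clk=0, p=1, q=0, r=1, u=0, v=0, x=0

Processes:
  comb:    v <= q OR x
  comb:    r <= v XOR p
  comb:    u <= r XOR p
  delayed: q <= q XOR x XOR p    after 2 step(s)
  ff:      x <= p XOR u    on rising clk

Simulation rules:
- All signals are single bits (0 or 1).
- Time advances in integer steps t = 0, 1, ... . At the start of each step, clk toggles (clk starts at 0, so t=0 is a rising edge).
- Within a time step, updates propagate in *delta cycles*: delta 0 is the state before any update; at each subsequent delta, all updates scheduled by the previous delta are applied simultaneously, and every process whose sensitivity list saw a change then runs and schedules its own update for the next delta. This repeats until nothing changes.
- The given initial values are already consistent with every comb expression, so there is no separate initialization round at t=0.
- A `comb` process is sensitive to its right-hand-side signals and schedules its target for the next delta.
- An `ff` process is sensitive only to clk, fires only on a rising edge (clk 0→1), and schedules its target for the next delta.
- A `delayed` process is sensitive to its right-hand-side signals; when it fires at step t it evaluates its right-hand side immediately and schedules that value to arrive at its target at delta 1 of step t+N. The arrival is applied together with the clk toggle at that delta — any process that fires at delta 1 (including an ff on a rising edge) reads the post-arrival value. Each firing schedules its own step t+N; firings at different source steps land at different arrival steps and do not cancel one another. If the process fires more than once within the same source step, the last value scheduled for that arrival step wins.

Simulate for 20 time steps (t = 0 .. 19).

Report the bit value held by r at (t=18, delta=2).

t=0 Δ0: r=1 u=0 x=0 clk=0 v=0 p=1 q=0
  Δ1: clk:0→1
  Δ2: x:0→1
  Δ3: v:0→1
  Δ4: r:1→0
  Δ5: u:0→1
  (5Δ to stable)
t=1 Δ0: r=0 u=1 x=1 clk=1 v=1 p=1 q=0
  Δ1: clk:1→0
  (1Δ to stable)
t=2 Δ0: r=0 u=1 x=1 clk=0 v=1 p=1 q=0
  Δ1: clk:0→1
  Δ2: x:1→0
  Δ3: v:1→0
  Δ4: r:0→1
  Δ5: u:1→0
  (5Δ to stable)
t=3 Δ0: r=1 u=0 x=0 clk=1 v=0 p=1 q=0
  Δ1: clk:1→0
  (1Δ to stable)
t=4 Δ0: r=1 u=0 x=0 clk=0 v=0 p=1 q=0
  Δ1: clk:0→1, q:0→1
  Δ2: x:0→1, v:0→1
  Δ3: r:1→0
  Δ4: u:0→1
  (4Δ to stable)
t=5 Δ0: r=0 u=1 x=1 clk=1 v=1 p=1 q=1
  Δ1: clk:1→0
  (1Δ to stable)
t=6 Δ0: r=0 u=1 x=1 clk=0 v=1 p=1 q=1
  Δ1: clk:0→1
  Δ2: x:1→0
  (2Δ to stable)
t=7 Δ0: r=0 u=1 x=0 clk=1 v=1 p=1 q=1
  Δ1: clk:1→0
  (1Δ to stable)
t=8 Δ0: r=0 u=1 x=0 clk=0 v=1 p=1 q=1
  Δ1: clk:0→1, q:1→0
  Δ2: v:1→0
  Δ3: r:0→1
  Δ4: u:1→0
  (4Δ to stable)
t=9 Δ0: r=1 u=0 x=0 clk=1 v=0 p=1 q=0
  Δ1: clk:1→0
  (1Δ to stable)
t=10 Δ0: r=1 u=0 x=0 clk=0 v=0 p=1 q=0
  Δ1: clk:0→1, q:0→1
  Δ2: x:0→1, v:0→1
  Δ3: r:1→0
  Δ4: u:0→1
  (4Δ to stable)
t=11 Δ0: r=0 u=1 x=1 clk=1 v=1 p=1 q=1
  Δ1: clk:1→0
  (1Δ to stable)
t=12 Δ0: r=0 u=1 x=1 clk=0 v=1 p=1 q=1
  Δ1: clk:0→1
  Δ2: x:1→0
  (2Δ to stable)
t=13 Δ0: r=0 u=1 x=0 clk=1 v=1 p=1 q=1
  Δ1: clk:1→0
  (1Δ to stable)
t=14 Δ0: r=0 u=1 x=0 clk=0 v=1 p=1 q=1
  Δ1: clk:0→1, q:1→0
  Δ2: v:1→0
  Δ3: r:0→1
  Δ4: u:1→0
  (4Δ to stable)
t=15 Δ0: r=1 u=0 x=0 clk=1 v=0 p=1 q=0
  Δ1: clk:1→0
  (1Δ to stable)
t=16 Δ0: r=1 u=0 x=0 clk=0 v=0 p=1 q=0
  Δ1: clk:0→1, q:0→1
  Δ2: x:0→1, v:0→1
  Δ3: r:1→0
  Δ4: u:0→1
  (4Δ to stable)
t=17 Δ0: r=0 u=1 x=1 clk=1 v=1 p=1 q=1
  Δ1: clk:1→0
  (1Δ to stable)
t=18 Δ0: r=0 u=1 x=1 clk=0 v=1 p=1 q=1
  Δ1: clk:0→1
  Δ2: x:1→0
  (2Δ to stable)
t=19 Δ0: r=0 u=1 x=0 clk=1 v=1 p=1 q=1
  Δ1: clk:1→0
  (1Δ to stable)

0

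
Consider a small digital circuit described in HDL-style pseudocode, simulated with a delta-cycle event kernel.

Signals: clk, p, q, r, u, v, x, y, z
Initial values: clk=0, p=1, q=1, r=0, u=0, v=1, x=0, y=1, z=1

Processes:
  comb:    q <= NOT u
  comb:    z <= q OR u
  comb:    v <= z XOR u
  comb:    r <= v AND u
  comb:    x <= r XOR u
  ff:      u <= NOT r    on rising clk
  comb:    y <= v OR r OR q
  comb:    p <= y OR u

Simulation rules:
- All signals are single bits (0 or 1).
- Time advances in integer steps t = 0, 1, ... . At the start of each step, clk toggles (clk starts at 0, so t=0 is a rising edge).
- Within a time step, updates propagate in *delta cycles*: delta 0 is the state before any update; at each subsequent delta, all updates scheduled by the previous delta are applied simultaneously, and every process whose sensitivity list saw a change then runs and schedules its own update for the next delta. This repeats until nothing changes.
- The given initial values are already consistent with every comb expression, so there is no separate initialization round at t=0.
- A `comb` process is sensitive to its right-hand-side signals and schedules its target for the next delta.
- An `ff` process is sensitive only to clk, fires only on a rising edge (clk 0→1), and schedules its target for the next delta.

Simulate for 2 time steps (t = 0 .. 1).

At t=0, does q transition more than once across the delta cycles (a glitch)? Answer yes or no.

no

t0.Δ0 p=1 x=0 u=0 z=1 q=1 clk=0 r=0 y=1 v=1
t0.Δ1 p=1 x=0 u=0 z=1 q=1 clk=1 r=0 y=1 v=1
t0.Δ2 p=1 x=0 u=1 z=1 q=1 clk=1 r=0 y=1 v=1
t0.Δ3 p=1 x=1 u=1 z=1 q=0 clk=1 r=1 y=1 v=0
t0.Δ4 p=1 x=0 u=1 z=1 q=0 clk=1 r=0 y=1 v=0
t0.Δ5 p=1 x=1 u=1 z=1 q=0 clk=1 r=0 y=0 v=0
t1.Δ0 p=1 x=1 u=1 z=1 q=0 clk=1 r=0 y=0 v=0
t1.Δ1 p=1 x=1 u=1 z=1 q=0 clk=0 r=0 y=0 v=0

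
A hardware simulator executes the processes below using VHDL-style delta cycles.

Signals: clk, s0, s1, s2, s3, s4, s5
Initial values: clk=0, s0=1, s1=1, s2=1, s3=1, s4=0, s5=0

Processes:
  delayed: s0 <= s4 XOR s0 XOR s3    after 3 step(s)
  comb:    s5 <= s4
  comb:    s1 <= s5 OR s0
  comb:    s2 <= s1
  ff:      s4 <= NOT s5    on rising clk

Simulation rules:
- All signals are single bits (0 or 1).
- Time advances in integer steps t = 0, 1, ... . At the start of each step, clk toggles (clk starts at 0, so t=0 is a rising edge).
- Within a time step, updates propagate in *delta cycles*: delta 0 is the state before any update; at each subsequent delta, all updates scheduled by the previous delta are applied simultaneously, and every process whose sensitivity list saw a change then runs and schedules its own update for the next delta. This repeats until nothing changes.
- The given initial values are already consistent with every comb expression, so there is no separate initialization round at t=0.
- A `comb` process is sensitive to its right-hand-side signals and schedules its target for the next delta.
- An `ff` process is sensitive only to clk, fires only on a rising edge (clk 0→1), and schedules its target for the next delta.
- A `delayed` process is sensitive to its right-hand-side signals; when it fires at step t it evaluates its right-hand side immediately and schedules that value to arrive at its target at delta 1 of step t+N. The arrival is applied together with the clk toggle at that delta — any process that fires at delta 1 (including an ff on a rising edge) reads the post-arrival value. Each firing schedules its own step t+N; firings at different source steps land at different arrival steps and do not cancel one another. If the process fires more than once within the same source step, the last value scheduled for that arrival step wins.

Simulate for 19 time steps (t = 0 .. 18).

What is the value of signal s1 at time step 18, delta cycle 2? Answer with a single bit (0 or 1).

t0.Δ0 s5=0 s0=1 s3=1 s2=1 s1=1 clk=0 s4=0
t0.Δ1 s5=0 s0=1 s3=1 s2=1 s1=1 clk=1 s4=0
t0.Δ2 s5=0 s0=1 s3=1 s2=1 s1=1 clk=1 s4=1
t0.Δ3 s5=1 s0=1 s3=1 s2=1 s1=1 clk=1 s4=1
t1.Δ0 s5=1 s0=1 s3=1 s2=1 s1=1 clk=1 s4=1
t1.Δ1 s5=1 s0=1 s3=1 s2=1 s1=1 clk=0 s4=1
t2.Δ0 s5=1 s0=1 s3=1 s2=1 s1=1 clk=0 s4=1
t2.Δ1 s5=1 s0=1 s3=1 s2=1 s1=1 clk=1 s4=1
t2.Δ2 s5=1 s0=1 s3=1 s2=1 s1=1 clk=1 s4=0
t2.Δ3 s5=0 s0=1 s3=1 s2=1 s1=1 clk=1 s4=0
t3.Δ0 s5=0 s0=1 s3=1 s2=1 s1=1 clk=1 s4=0
t3.Δ1 s5=0 s0=1 s3=1 s2=1 s1=1 clk=0 s4=0
t4.Δ0 s5=0 s0=1 s3=1 s2=1 s1=1 clk=0 s4=0
t4.Δ1 s5=0 s0=1 s3=1 s2=1 s1=1 clk=1 s4=0
t4.Δ2 s5=0 s0=1 s3=1 s2=1 s1=1 clk=1 s4=1
t4.Δ3 s5=1 s0=1 s3=1 s2=1 s1=1 clk=1 s4=1
t5.Δ0 s5=1 s0=1 s3=1 s2=1 s1=1 clk=1 s4=1
t5.Δ1 s5=1 s0=0 s3=1 s2=1 s1=1 clk=0 s4=1
t6.Δ0 s5=1 s0=0 s3=1 s2=1 s1=1 clk=0 s4=1
t6.Δ1 s5=1 s0=0 s3=1 s2=1 s1=1 clk=1 s4=1
t6.Δ2 s5=1 s0=0 s3=1 s2=1 s1=1 clk=1 s4=0
t6.Δ3 s5=0 s0=0 s3=1 s2=1 s1=1 clk=1 s4=0
t6.Δ4 s5=0 s0=0 s3=1 s2=1 s1=0 clk=1 s4=0
t6.Δ5 s5=0 s0=0 s3=1 s2=0 s1=0 clk=1 s4=0
t7.Δ0 s5=0 s0=0 s3=1 s2=0 s1=0 clk=1 s4=0
t7.Δ1 s5=0 s0=1 s3=1 s2=0 s1=0 clk=0 s4=0
t7.Δ2 s5=0 s0=1 s3=1 s2=0 s1=1 clk=0 s4=0
t7.Δ3 s5=0 s0=1 s3=1 s2=1 s1=1 clk=0 s4=0
t8.Δ0 s5=0 s0=1 s3=1 s2=1 s1=1 clk=0 s4=0
t8.Δ1 s5=0 s0=0 s3=1 s2=1 s1=1 clk=1 s4=0
t8.Δ2 s5=0 s0=0 s3=1 s2=1 s1=0 clk=1 s4=1
t8.Δ3 s5=1 s0=0 s3=1 s2=0 s1=0 clk=1 s4=1
t8.Δ4 s5=1 s0=0 s3=1 s2=0 s1=1 clk=1 s4=1
t8.Δ5 s5=1 s0=0 s3=1 s2=1 s1=1 clk=1 s4=1
t9.Δ0 s5=1 s0=0 s3=1 s2=1 s1=1 clk=1 s4=1
t9.Δ1 s5=1 s0=1 s3=1 s2=1 s1=1 clk=0 s4=1
t10.Δ0 s5=1 s0=1 s3=1 s2=1 s1=1 clk=0 s4=1
t10.Δ1 s5=1 s0=0 s3=1 s2=1 s1=1 clk=1 s4=1
t10.Δ2 s5=1 s0=0 s3=1 s2=1 s1=1 clk=1 s4=0
t10.Δ3 s5=0 s0=0 s3=1 s2=1 s1=1 clk=1 s4=0
t10.Δ4 s5=0 s0=0 s3=1 s2=1 s1=0 clk=1 s4=0
t10.Δ5 s5=0 s0=0 s3=1 s2=0 s1=0 clk=1 s4=0
t11.Δ0 s5=0 s0=0 s3=1 s2=0 s1=0 clk=1 s4=0
t11.Δ1 s5=0 s0=0 s3=1 s2=0 s1=0 clk=0 s4=0
t12.Δ0 s5=0 s0=0 s3=1 s2=0 s1=0 clk=0 s4=0
t12.Δ1 s5=0 s0=1 s3=1 s2=0 s1=0 clk=1 s4=0
t12.Δ2 s5=0 s0=1 s3=1 s2=0 s1=1 clk=1 s4=1
t12.Δ3 s5=1 s0=1 s3=1 s2=1 s1=1 clk=1 s4=1
t13.Δ0 s5=1 s0=1 s3=1 s2=1 s1=1 clk=1 s4=1
t13.Δ1 s5=1 s0=1 s3=1 s2=1 s1=1 clk=0 s4=1
t14.Δ0 s5=1 s0=1 s3=1 s2=1 s1=1 clk=0 s4=1
t14.Δ1 s5=1 s0=1 s3=1 s2=1 s1=1 clk=1 s4=1
t14.Δ2 s5=1 s0=1 s3=1 s2=1 s1=1 clk=1 s4=0
t14.Δ3 s5=0 s0=1 s3=1 s2=1 s1=1 clk=1 s4=0
t15.Δ0 s5=0 s0=1 s3=1 s2=1 s1=1 clk=1 s4=0
t15.Δ1 s5=0 s0=1 s3=1 s2=1 s1=1 clk=0 s4=0
t16.Δ0 s5=0 s0=1 s3=1 s2=1 s1=1 clk=0 s4=0
t16.Δ1 s5=0 s0=1 s3=1 s2=1 s1=1 clk=1 s4=0
t16.Δ2 s5=0 s0=1 s3=1 s2=1 s1=1 clk=1 s4=1
t16.Δ3 s5=1 s0=1 s3=1 s2=1 s1=1 clk=1 s4=1
t17.Δ0 s5=1 s0=1 s3=1 s2=1 s1=1 clk=1 s4=1
t17.Δ1 s5=1 s0=0 s3=1 s2=1 s1=1 clk=0 s4=1
t18.Δ0 s5=1 s0=0 s3=1 s2=1 s1=1 clk=0 s4=1
t18.Δ1 s5=1 s0=0 s3=1 s2=1 s1=1 clk=1 s4=1
t18.Δ2 s5=1 s0=0 s3=1 s2=1 s1=1 clk=1 s4=0
t18.Δ3 s5=0 s0=0 s3=1 s2=1 s1=1 clk=1 s4=0
t18.Δ4 s5=0 s0=0 s3=1 s2=1 s1=0 clk=1 s4=0
t18.Δ5 s5=0 s0=0 s3=1 s2=0 s1=0 clk=1 s4=0

1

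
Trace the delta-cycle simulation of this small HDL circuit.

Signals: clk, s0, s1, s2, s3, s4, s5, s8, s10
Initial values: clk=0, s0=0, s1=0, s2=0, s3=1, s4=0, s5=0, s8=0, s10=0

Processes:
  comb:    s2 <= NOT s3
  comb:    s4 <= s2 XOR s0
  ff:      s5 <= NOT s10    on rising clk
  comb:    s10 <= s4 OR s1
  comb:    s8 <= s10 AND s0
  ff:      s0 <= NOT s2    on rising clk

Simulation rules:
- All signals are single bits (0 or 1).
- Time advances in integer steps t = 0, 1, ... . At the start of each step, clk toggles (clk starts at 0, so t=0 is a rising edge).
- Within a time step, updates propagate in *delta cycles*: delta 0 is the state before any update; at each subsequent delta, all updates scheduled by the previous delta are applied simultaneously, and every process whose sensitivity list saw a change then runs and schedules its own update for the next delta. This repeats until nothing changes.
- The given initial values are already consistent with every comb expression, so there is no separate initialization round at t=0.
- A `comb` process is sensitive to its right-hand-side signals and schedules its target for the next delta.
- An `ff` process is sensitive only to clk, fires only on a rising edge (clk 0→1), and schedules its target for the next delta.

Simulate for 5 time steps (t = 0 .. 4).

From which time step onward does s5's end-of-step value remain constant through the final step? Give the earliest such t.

2

t0.Δ0 s8=0 s2=0 s10=0 s1=0 clk=0 s5=0 s0=0 s4=0 s3=1
t0.Δ1 s8=0 s2=0 s10=0 s1=0 clk=1 s5=0 s0=0 s4=0 s3=1
t0.Δ2 s8=0 s2=0 s10=0 s1=0 clk=1 s5=1 s0=1 s4=0 s3=1
t0.Δ3 s8=0 s2=0 s10=0 s1=0 clk=1 s5=1 s0=1 s4=1 s3=1
t0.Δ4 s8=0 s2=0 s10=1 s1=0 clk=1 s5=1 s0=1 s4=1 s3=1
t0.Δ5 s8=1 s2=0 s10=1 s1=0 clk=1 s5=1 s0=1 s4=1 s3=1
t1.Δ0 s8=1 s2=0 s10=1 s1=0 clk=1 s5=1 s0=1 s4=1 s3=1
t1.Δ1 s8=1 s2=0 s10=1 s1=0 clk=0 s5=1 s0=1 s4=1 s3=1
t2.Δ0 s8=1 s2=0 s10=1 s1=0 clk=0 s5=1 s0=1 s4=1 s3=1
t2.Δ1 s8=1 s2=0 s10=1 s1=0 clk=1 s5=1 s0=1 s4=1 s3=1
t2.Δ2 s8=1 s2=0 s10=1 s1=0 clk=1 s5=0 s0=1 s4=1 s3=1
t3.Δ0 s8=1 s2=0 s10=1 s1=0 clk=1 s5=0 s0=1 s4=1 s3=1
t3.Δ1 s8=1 s2=0 s10=1 s1=0 clk=0 s5=0 s0=1 s4=1 s3=1
t4.Δ0 s8=1 s2=0 s10=1 s1=0 clk=0 s5=0 s0=1 s4=1 s3=1
t4.Δ1 s8=1 s2=0 s10=1 s1=0 clk=1 s5=0 s0=1 s4=1 s3=1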